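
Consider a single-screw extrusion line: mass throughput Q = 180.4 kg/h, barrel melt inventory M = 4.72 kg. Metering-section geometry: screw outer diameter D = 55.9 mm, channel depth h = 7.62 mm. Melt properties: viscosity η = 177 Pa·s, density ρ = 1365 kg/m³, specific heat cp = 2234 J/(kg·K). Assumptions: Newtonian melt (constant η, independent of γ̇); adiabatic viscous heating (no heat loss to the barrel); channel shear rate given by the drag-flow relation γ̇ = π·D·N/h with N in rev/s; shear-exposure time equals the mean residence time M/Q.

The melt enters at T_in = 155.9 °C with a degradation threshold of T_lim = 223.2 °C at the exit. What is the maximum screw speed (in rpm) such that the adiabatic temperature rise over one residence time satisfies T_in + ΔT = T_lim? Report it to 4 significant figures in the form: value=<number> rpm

Convert throughput: Q = 180.4 kg/h = 180.4/3600 = 0.0501111 kg/s
Mean residence time: t_res = M/Q_s = 4.72 kg / 0.0501111 kg/s = 94.1907 s
D = 55.9 mm = 0.0559 m;  h = 7.62 mm = 0.00762 m
ΔT_a = T_lim − T_in = 223.2 °C − 155.9 °C = 67.3 K
Invert ΔT = ηγ̇²t_res/(ρcp) for γ̇: γ̇_max² = ΔT_a ρ cp / (η t_res) = 67.3·1365·2234 / (177·94.1907) = 12309.8 s⁻²
γ̇_max = sqrt(12309.8) = 110.949 s⁻¹
N_max = γ̇_max·h / (π·D) = 110.949 · 0.00762 / (π · 0.0559) = 4.81413 rev/s = 288.848 rpm

value=288.8 rpm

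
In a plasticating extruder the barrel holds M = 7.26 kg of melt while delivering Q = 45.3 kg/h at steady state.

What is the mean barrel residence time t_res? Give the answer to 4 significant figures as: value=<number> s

value=577.0 s

Convert throughput: Q = 45.3 kg/h = 45.3/3600 = 0.0125833 kg/s
t_res = M / Q_s = 7.26 / 0.0125833 = 576.954 s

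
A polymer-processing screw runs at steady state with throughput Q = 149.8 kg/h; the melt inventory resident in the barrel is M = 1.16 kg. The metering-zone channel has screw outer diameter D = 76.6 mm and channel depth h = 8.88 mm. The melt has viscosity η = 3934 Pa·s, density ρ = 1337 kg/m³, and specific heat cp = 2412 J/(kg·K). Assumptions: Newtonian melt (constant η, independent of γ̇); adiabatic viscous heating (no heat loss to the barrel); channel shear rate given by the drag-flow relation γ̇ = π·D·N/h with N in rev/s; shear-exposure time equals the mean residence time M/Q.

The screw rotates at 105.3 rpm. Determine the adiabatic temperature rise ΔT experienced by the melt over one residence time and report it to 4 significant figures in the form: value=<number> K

value=76.92 K

Q_s = Q / 3600 = 149.8 / 3600 = 0.0416111 kg/s
t_res = M / Q_s = 1.16 ÷ 0.0416111 = 27.8772 s
Convert to SI: D = 0.0766 m, h = 0.00888 m, N = 105.3/60 = 1.755 rev/s
γ̇ = π·D·N / h = π · 0.0766 · 1.755 / 0.00888 = 47.5601 s⁻¹
ΔT = η·γ̇²·t_res/(ρ·cp) = [3934 × 47.5601² × 27.8772] / [1337 × 2412] = 76.9237 K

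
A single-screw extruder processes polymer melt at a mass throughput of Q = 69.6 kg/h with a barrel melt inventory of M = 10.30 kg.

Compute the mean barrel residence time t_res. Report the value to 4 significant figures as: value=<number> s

value=532.8 s

Q_s = Q / 3600 = 69.6 / 3600 = 0.0193333 kg/s
t_res = M / Q_s = 10.30 ÷ 0.0193333 = 532.759 s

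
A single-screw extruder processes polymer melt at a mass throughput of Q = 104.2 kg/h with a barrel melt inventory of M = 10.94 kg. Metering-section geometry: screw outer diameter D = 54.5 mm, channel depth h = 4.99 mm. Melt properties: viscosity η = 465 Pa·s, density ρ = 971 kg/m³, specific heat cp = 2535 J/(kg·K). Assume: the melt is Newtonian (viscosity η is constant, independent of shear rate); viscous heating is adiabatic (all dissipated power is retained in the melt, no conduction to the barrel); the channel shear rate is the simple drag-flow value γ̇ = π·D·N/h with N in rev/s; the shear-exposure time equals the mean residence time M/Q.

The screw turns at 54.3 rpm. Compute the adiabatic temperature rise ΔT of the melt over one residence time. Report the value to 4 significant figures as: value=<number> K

value=68.85 K

Convert throughput: Q = 104.2 kg/h = 104.2/3600 = 0.0289444 kg/s
Mean residence time: t_res = M/Q_s = 10.94 kg / 0.0289444 kg/s = 377.965 s
D = 54.5 mm = 0.0545 m;  h = 4.99 mm = 0.00499 m;  N = 54.3 rpm / 60 = 0.905 rev/s
γ̇ = π·D·N / h = π · 0.0545 · 0.905 / 0.00499 = 31.0523 s⁻¹
Adiabatic rise: ΔT = η γ̇² t_res / (ρ cp) = 465·(31.0523)²·377.965 / (971·2535) = 68.8488 K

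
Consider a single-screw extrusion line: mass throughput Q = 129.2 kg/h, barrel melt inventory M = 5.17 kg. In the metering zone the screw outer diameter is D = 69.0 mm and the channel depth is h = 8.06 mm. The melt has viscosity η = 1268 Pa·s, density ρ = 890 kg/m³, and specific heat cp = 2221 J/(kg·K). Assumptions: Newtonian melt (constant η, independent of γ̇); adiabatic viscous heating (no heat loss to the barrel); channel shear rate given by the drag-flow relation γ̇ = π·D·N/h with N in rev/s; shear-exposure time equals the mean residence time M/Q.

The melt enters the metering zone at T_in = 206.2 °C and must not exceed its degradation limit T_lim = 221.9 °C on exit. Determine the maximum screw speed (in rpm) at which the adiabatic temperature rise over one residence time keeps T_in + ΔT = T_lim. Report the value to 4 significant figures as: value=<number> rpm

Throughput in SI: Q_s = 129.2 kg/h ÷ 3600 s/h = 0.0358889 kg/s
t_res = M / Q_s = 5.17 / 0.0358889 = 144.056 s
D = 69.0 mm = 0.069 m;  h = 8.06 mm = 0.00806 m
Allowable rise: ΔT_a = T_lim − T_in = 221.9 − 206.2 = 15.7 K
γ̇_max² = ΔT_a·ρ·cp/(η·t_res) = 15.7·890·2221/(1268·144.056) = 169.898 s⁻²
γ̇_max = √169.898 = 13.0345 s⁻¹
N_max = γ̇_max·h / (π·D) = 13.0345 · 0.00806 / (π · 0.069) = 0.484652 rev/s = 29.0791 rpm

value=29.08 rpm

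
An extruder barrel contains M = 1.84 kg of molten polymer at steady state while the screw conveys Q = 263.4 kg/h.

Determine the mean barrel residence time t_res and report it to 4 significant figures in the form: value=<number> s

Throughput in SI: Q_s = 263.4 kg/h ÷ 3600 s/h = 0.0731667 kg/s
Mean residence time: t_res = M/Q_s = 1.84 kg / 0.0731667 kg/s = 25.1481 s

value=25.15 s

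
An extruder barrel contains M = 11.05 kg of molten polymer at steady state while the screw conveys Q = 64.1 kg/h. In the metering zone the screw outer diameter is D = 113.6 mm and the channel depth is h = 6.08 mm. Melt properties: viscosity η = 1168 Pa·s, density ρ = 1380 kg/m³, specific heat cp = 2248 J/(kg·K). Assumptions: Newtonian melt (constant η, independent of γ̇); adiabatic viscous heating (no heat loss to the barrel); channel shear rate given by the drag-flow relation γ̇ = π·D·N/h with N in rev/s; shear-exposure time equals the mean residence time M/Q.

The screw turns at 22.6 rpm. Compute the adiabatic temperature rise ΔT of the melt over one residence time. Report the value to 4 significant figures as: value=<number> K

Convert throughput: Q = 64.1 kg/h = 64.1/3600 = 0.0178056 kg/s
t_res = M / Q_s = 11.05 / 0.0178056 = 620.593 s
Geometry in metres: D = 113.6 mm → 0.1136 m, h = 6.08 mm → 0.00608 m; screw speed N = 22.6 rpm = 0.376667 rev/s
Shear rate: γ̇ = πDN/h = π·0.1136·0.376667/0.00608 = 22.1096 s⁻¹
ΔT = η·γ̇²·t_res / (ρ·cp) = 1168 · (22.1096)² · 620.593 / (1380 · 2248) = 114.219 K

value=114.2 K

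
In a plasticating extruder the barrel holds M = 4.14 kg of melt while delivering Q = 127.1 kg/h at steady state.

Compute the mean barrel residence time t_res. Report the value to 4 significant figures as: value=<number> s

value=117.3 s

Throughput in SI: Q_s = 127.1 kg/h ÷ 3600 s/h = 0.0353056 kg/s
t_res = M / Q_s = 4.14 / 0.0353056 = 117.262 s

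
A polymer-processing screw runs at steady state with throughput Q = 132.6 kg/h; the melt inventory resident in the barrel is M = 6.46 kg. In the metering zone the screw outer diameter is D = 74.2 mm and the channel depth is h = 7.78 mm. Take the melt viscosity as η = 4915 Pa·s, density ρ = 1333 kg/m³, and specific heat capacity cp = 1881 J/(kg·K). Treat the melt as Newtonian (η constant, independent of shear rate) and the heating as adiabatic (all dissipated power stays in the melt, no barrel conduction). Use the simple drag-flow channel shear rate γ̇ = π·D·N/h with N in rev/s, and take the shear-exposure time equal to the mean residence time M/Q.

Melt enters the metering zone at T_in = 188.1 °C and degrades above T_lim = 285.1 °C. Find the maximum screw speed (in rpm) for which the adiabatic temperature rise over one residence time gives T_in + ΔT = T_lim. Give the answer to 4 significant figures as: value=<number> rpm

value=33.64 rpm

Throughput in SI: Q_s = 132.6 kg/h ÷ 3600 s/h = 0.0368333 kg/s
t_res = M / Q_s = 6.46 ÷ 0.0368333 = 175.385 s
Geometry in SI: D = 74.2 mm → 0.0742 m, h = 7.78 mm → 0.00778 m
Allowable rise: ΔT_a = T_lim − T_in = 285.1 − 188.1 = 97 K
γ̇_max² = ΔT_a·ρ·cp/(η·t_res) = 97·1333·1881/(4915·175.385) = 282.147 s⁻²
γ̇_max = √282.147 = 16.7972 s⁻¹
N_max = γ̇_max·h / (π·D) = 16.7972 · 0.00778 / (π · 0.0742) = 0.560614 rev/s = 33.6368 rpm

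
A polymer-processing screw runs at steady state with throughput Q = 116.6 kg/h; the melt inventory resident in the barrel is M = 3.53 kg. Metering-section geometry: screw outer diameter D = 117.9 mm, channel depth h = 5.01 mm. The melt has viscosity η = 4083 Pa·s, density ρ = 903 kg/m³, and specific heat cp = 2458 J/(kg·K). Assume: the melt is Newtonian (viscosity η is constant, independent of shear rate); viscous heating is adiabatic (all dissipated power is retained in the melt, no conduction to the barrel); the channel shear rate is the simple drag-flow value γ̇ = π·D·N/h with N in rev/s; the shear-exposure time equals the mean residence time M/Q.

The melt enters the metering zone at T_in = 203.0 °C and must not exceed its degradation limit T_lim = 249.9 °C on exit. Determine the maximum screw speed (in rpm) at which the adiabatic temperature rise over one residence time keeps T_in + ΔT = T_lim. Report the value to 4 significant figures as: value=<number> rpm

Throughput in SI: Q_s = 116.6 kg/h ÷ 3600 s/h = 0.0323889 kg/s
t_res = M / Q_s = 3.53 ÷ 0.0323889 = 108.988 s
D = 117.9 mm = 0.1179 m;  h = 5.01 mm = 0.00501 m
Allowable rise: ΔT_a = T_lim − T_in = 249.9 − 203.0 = 46.9 K
Invert ΔT = ηγ̇²t_res/(ρcp) for γ̇: γ̇_max² = ΔT_a ρ cp / (η t_res) = 46.9·903·2458 / (4083·108.988) = 233.929 s⁻²
γ̇_max = √233.929 = 15.2947 s⁻¹
Solve γ̇ = πDN/h for N: N_max = γ̇_max·h/(π·D) = 15.2947 × 0.00501 / (π × 0.1179) = 0.206879 rev/s = 12.4127 rpm

value=12.41 rpm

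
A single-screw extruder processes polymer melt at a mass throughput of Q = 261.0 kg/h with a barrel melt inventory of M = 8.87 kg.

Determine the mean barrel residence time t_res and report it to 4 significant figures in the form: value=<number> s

Q_s = Q / 3600 = 261.0 / 3600 = 0.0725 kg/s
t_res = M / Q_s = 8.87 / 0.0725 = 122.345 s

value=122.3 s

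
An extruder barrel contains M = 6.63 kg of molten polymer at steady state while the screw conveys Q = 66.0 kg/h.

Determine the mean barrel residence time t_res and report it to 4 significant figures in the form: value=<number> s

Convert throughput: Q = 66.0 kg/h = 66.0/3600 = 0.0183333 kg/s
t_res = M / Q_s = 6.63 / 0.0183333 = 361.636 s

value=361.6 s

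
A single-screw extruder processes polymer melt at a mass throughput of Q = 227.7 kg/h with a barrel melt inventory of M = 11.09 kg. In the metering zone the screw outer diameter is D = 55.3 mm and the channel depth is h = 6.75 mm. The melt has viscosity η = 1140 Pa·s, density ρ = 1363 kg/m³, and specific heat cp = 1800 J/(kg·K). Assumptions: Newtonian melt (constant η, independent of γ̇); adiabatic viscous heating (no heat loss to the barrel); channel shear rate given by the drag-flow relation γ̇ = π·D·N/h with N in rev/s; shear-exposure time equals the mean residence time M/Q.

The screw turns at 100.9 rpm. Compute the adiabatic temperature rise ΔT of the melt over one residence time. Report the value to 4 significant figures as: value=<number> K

value=152.6 K

Convert throughput: Q = 227.7 kg/h = 227.7/3600 = 0.06325 kg/s
t_res = M / Q_s = 11.09 ÷ 0.06325 = 175.336 s
Geometry in metres: D = 55.3 mm → 0.0553 m, h = 6.75 mm → 0.00675 m; screw speed N = 100.9 rpm = 1.68167 rev/s
γ̇ = π D N / h = (π)(0.0553)(1.68167) / 0.00675 = 43.2824 s⁻¹
ΔT = η·γ̇²·t_res / (ρ·cp) = 1140 · (43.2824)² · 175.336 / (1363 · 1800) = 152.626 K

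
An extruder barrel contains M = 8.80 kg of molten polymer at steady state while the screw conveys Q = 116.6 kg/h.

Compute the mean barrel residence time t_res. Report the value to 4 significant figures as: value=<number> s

value=271.7 s

Convert throughput: Q = 116.6 kg/h = 116.6/3600 = 0.0323889 kg/s
Mean residence time: t_res = M/Q_s = 8.80 kg / 0.0323889 kg/s = 271.698 s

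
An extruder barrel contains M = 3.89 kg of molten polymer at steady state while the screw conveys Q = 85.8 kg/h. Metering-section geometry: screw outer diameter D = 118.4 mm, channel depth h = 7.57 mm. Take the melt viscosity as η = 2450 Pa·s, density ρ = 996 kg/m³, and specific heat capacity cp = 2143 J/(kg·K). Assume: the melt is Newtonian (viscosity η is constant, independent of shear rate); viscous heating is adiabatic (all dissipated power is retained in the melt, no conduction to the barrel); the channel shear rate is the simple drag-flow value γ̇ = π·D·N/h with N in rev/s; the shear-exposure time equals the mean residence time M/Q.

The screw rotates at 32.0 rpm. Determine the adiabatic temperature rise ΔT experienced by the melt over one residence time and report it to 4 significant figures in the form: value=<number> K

Q_s = Q / 3600 = 85.8 / 3600 = 0.0238333 kg/s
t_res = M / Q_s = 3.89 / 0.0238333 = 163.217 s
Geometry in metres: D = 118.4 mm → 0.1184 m, h = 7.57 mm → 0.00757 m; screw speed N = 32.0 rpm = 0.533333 rev/s
Shear rate: γ̇ = πDN/h = π·0.1184·0.533333/0.00757 = 26.2062 s⁻¹
ΔT = η·γ̇²·t_res / (ρ·cp) = 2450 · (26.2062)² · 163.217 / (996 · 2143) = 128.664 K

value=128.7 K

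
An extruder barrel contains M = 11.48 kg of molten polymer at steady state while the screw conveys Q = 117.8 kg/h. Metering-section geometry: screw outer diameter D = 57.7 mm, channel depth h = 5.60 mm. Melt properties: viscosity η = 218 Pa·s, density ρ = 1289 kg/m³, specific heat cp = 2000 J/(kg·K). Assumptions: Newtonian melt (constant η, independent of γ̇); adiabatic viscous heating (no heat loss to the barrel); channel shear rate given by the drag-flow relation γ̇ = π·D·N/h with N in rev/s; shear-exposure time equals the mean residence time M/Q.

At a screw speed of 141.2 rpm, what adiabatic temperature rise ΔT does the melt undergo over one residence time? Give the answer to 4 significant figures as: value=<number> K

Q_s = Q / 3600 = 117.8 / 3600 = 0.0327222 kg/s
Mean residence time: t_res = M/Q_s = 11.48 kg / 0.0327222 kg/s = 350.832 s
Geometry in metres: D = 57.7 mm → 0.0577 m, h = 5.60 mm → 0.0056 m; screw speed N = 141.2 rpm = 2.35333 rev/s
γ̇ = π·D·N / h = π · 0.0577 · 2.35333 / 0.0056 = 76.1765 s⁻¹
Adiabatic rise: ΔT = η γ̇² t_res / (ρ cp) = 218·(76.1765)²·350.832 / (1289·2000) = 172.153 K

value=172.2 K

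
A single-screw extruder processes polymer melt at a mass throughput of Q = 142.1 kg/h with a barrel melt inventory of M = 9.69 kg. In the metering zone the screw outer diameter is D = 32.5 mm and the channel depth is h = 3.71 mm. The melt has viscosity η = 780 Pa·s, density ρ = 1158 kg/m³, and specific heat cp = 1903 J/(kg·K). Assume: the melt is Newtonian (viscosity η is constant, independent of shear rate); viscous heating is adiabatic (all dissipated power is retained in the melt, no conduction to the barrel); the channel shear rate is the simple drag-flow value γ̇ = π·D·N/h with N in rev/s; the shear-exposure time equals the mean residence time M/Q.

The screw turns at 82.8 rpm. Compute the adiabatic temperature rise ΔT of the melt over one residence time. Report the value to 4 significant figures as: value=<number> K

value=125.3 K

Q_s = Q / 3600 = 142.1 / 3600 = 0.0394722 kg/s
Mean residence time: t_res = M/Q_s = 9.69 kg / 0.0394722 kg/s = 245.489 s
Geometry in metres: D = 32.5 mm → 0.0325 m, h = 3.71 mm → 0.00371 m; screw speed N = 82.8 rpm = 1.38 rev/s
γ̇ = π D N / h = (π)(0.0325)(1.38) / 0.00371 = 37.9786 s⁻¹
ΔT = η·γ̇²·t_res / (ρ·cp) = 780 · (37.9786)² · 245.489 / (1158 · 1903) = 125.33 K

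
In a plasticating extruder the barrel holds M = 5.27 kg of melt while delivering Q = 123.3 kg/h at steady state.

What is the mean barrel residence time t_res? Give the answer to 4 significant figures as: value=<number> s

value=153.9 s

Convert throughput: Q = 123.3 kg/h = 123.3/3600 = 0.03425 kg/s
Mean residence time: t_res = M/Q_s = 5.27 kg / 0.03425 kg/s = 153.869 s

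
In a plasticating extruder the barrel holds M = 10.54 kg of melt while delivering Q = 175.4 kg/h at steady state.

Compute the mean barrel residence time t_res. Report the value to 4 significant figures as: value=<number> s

value=216.3 s

Throughput in SI: Q_s = 175.4 kg/h ÷ 3600 s/h = 0.0487222 kg/s
Mean residence time: t_res = M/Q_s = 10.54 kg / 0.0487222 kg/s = 216.328 s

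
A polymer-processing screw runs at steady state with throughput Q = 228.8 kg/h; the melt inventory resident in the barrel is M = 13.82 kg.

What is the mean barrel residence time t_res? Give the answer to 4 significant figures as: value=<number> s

value=217.4 s

Throughput in SI: Q_s = 228.8 kg/h ÷ 3600 s/h = 0.0635556 kg/s
t_res = M / Q_s = 13.82 ÷ 0.0635556 = 217.448 s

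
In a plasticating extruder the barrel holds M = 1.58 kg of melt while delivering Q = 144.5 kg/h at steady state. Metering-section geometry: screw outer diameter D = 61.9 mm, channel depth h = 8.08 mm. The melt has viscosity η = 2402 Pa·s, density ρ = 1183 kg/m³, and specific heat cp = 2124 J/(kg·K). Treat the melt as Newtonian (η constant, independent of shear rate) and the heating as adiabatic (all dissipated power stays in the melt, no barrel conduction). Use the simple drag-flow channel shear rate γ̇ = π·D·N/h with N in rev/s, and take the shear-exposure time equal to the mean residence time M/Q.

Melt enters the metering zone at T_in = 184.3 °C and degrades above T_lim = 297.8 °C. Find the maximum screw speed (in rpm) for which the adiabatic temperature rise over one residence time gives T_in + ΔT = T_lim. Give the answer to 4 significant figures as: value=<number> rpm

value=136.9 rpm

Convert throughput: Q = 144.5 kg/h = 144.5/3600 = 0.0401389 kg/s
t_res = M / Q_s = 1.58 / 0.0401389 = 39.3633 s
Geometry in SI: D = 61.9 mm → 0.0619 m, h = 8.08 mm → 0.00808 m
ΔT_a = T_lim − T_in = 297.8 − 184.3 = 113.5 K
γ̇_max² = ΔT_a·ρ·cp/(η·t_res) = 113.5·1183·2124/(2402·39.3633) = 3016.27 s⁻²
γ̇_max = √3016.27 = 54.9206 s⁻¹
N_max = γ̇_max h / (πD) = 54.9206·0.00808/(π·0.0619) = 2.28195 rev/s → ×60 = 136.917 rpm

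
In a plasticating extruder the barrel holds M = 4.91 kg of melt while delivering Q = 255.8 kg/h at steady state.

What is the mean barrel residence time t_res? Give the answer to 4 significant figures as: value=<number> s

Convert throughput: Q = 255.8 kg/h = 255.8/3600 = 0.0710556 kg/s
t_res = M / Q_s = 4.91 ÷ 0.0710556 = 69.1009 s

value=69.10 s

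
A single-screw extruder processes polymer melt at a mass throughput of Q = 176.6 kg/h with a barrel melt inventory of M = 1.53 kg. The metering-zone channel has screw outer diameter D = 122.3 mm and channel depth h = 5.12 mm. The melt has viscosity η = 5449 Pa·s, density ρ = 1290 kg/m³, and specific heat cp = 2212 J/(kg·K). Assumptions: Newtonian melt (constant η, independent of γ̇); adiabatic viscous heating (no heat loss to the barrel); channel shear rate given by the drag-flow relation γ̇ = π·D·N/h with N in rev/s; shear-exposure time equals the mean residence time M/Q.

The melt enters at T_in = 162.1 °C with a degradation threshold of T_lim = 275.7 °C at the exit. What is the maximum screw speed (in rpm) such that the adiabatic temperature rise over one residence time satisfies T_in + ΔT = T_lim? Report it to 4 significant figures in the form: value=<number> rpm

Q_s = Q / 3600 = 176.6 / 3600 = 0.0490556 kg/s
t_res = M / Q_s = 1.53 ÷ 0.0490556 = 31.1891 s
Geometry in SI: D = 122.3 mm → 0.1223 m, h = 5.12 mm → 0.00512 m
ΔT_a = T_lim − T_in = 275.7 °C − 162.1 °C = 113.6 K
Invert ΔT = ηγ̇²t_res/(ρcp) for γ̇: γ̇_max² = ΔT_a ρ cp / (η t_res) = 113.6·1290·2212 / (5449·31.1891) = 1907.36 s⁻²
γ̇_max = √1907.36 = 43.6734 s⁻¹
Solve γ̇ = πDN/h for N: N_max = γ̇_max·h/(π·D) = 43.6734 × 0.00512 / (π × 0.1223) = 0.581983 rev/s = 34.919 rpm

value=34.92 rpm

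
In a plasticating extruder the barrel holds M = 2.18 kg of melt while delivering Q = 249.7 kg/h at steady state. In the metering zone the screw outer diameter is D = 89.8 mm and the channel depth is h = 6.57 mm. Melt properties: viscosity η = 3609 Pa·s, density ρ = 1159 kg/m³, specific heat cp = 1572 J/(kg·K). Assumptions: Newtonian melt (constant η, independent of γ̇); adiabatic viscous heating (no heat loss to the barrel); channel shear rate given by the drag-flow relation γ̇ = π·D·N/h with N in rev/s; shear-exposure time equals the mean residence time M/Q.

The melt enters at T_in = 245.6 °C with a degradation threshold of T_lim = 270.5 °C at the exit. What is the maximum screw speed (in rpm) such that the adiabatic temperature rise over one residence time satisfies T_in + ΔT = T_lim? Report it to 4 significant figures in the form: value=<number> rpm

value=27.94 rpm

Q_s = Q / 3600 = 249.7 / 3600 = 0.0693611 kg/s
Mean residence time: t_res = M/Q_s = 2.18 kg / 0.0693611 kg/s = 31.4297 s
D = 89.8 mm = 0.0898 m;  h = 6.57 mm = 0.00657 m
ΔT_a = T_lim − T_in = 270.5 − 245.6 = 24.9 K
γ̇_max² = ΔT_a·ρ·cp/(η·t_res) = 24.9·1159·1572/(3609·31.4297) = 399.952 s⁻²
Take the square root: γ̇_max = √(399.952) = 19.9988 s⁻¹
N_max = γ̇_max h / (πD) = 19.9988·0.00657/(π·0.0898) = 0.46574 rev/s → ×60 = 27.9444 rpm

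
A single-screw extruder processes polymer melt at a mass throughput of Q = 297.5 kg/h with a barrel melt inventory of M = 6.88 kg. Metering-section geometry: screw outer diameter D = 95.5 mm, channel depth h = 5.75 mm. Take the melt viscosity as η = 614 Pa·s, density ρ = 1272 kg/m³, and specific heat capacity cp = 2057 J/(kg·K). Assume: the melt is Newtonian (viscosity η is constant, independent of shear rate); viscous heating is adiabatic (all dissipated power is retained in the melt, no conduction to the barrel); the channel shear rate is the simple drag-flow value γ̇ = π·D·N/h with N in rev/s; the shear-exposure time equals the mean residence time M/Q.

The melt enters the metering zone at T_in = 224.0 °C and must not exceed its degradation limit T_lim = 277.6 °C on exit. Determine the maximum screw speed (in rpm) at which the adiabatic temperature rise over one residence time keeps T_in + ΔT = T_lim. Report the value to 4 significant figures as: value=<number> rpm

Convert throughput: Q = 297.5 kg/h = 297.5/3600 = 0.0826389 kg/s
t_res = M / Q_s = 6.88 ÷ 0.0826389 = 83.2538 s
Geometry in SI: D = 95.5 mm → 0.0955 m, h = 5.75 mm → 0.00575 m
ΔT_a = T_lim − T_in = 277.6 − 224.0 = 53.6 K
γ̇_max² = ΔT_a·ρ·cp/(η·t_res) = 53.6·1272·2057/(614·83.2538) = 2743.56 s⁻²
γ̇_max = sqrt(2743.56) = 52.379 s⁻¹
N_max = γ̇_max·h / (π·D) = 52.379 · 0.00575 / (π · 0.0955) = 1.00386 rev/s = 60.2314 rpm

value=60.23 rpm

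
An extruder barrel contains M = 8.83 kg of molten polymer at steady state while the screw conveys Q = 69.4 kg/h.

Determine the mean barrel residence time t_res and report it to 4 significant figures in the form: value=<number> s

Q_s = Q / 3600 = 69.4 / 3600 = 0.0192778 kg/s
t_res = M / Q_s = 8.83 / 0.0192778 = 458.04 s

value=458.0 s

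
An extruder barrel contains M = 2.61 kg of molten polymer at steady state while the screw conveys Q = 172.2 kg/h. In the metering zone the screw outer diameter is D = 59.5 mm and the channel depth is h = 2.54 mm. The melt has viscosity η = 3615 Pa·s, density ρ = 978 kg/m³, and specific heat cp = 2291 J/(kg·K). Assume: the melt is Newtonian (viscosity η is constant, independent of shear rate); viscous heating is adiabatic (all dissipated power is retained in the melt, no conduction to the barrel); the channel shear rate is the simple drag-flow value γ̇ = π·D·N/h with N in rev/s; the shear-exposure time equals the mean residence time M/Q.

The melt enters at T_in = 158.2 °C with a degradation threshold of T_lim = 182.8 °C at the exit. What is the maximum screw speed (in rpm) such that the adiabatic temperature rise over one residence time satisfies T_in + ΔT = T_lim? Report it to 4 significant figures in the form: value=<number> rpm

Q_s = Q / 3600 = 172.2 / 3600 = 0.0478333 kg/s
t_res = M / Q_s = 2.61 ÷ 0.0478333 = 54.5645 s
Geometry in SI: D = 59.5 mm → 0.0595 m, h = 2.54 mm → 0.00254 m
Allowable rise: ΔT_a = T_lim − T_in = 182.8 − 158.2 = 24.6 K
γ̇_max² = ΔT_a·ρ·cp/(η·t_res) = 24.6·978·2291/(3615·54.5645) = 279.435 s⁻²
Take the square root: γ̇_max = √(279.435) = 16.7163 s⁻¹
Solve γ̇ = πDN/h for N: N_max = γ̇_max·h/(π·D) = 16.7163 × 0.00254 / (π × 0.0595) = 0.227147 rev/s = 13.6288 rpm

value=13.63 rpm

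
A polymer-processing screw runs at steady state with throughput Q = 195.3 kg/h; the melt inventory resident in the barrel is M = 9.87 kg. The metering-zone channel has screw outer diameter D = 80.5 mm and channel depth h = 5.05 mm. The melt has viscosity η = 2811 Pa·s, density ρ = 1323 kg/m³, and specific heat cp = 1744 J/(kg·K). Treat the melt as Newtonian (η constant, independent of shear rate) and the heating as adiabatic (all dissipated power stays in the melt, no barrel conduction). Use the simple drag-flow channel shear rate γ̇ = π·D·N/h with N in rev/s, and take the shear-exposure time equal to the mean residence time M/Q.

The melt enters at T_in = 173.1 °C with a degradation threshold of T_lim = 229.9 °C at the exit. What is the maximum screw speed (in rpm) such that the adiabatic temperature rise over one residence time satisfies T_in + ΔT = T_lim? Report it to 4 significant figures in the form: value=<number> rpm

Convert throughput: Q = 195.3 kg/h = 195.3/3600 = 0.05425 kg/s
Mean residence time: t_res = M/Q_s = 9.87 kg / 0.05425 kg/s = 181.935 s
Convert to metres: D = 0.0805 m, h = 0.00505 m
ΔT_a = T_lim − T_in = 229.9 − 173.1 = 56.8 K
γ̇_max² = ΔT_a·ρ·cp/(η·t_res) = 56.8·1323·1744/(2811·181.935) = 256.257 s⁻²
γ̇_max = sqrt(256.257) = 16.008 s⁻¹
N_max = γ̇_max·h / (π·D) = 16.008 · 0.00505 / (π · 0.0805) = 0.319657 rev/s = 19.1794 rpm

value=19.18 rpm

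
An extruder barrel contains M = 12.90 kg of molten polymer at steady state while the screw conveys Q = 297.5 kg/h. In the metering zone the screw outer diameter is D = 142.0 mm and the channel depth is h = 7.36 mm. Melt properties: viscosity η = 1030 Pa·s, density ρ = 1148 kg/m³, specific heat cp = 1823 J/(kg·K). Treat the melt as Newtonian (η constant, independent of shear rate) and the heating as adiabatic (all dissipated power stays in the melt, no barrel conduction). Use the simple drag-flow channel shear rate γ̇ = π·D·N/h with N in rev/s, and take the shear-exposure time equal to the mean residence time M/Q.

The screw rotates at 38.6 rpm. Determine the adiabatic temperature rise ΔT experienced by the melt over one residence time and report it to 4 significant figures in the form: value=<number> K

value=116.8 K

Throughput in SI: Q_s = 297.5 kg/h ÷ 3600 s/h = 0.0826389 kg/s
t_res = M / Q_s = 12.90 / 0.0826389 = 156.101 s
Geometry in metres: D = 142.0 mm → 0.142 m, h = 7.36 mm → 0.00736 m; screw speed N = 38.6 rpm = 0.643333 rev/s
Shear rate: γ̇ = πDN/h = π·0.142·0.643333/0.00736 = 38.9939 s⁻¹
ΔT = η·γ̇²·t_res / (ρ·cp) = 1030 · (38.9939)² · 156.101 / (1148 · 1823) = 116.817 K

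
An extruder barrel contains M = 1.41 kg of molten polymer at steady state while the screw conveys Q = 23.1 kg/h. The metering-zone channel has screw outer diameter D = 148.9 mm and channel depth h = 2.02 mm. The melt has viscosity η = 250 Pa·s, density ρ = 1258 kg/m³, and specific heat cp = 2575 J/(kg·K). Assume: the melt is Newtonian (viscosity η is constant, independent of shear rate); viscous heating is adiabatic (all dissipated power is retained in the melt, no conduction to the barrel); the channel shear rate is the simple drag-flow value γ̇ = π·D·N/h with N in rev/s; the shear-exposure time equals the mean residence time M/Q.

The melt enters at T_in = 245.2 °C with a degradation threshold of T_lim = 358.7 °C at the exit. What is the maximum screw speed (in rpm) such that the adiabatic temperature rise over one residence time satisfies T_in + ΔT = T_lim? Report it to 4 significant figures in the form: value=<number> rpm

value=21.20 rpm

Throughput in SI: Q_s = 23.1 kg/h ÷ 3600 s/h = 0.00641667 kg/s
t_res = M / Q_s = 1.41 ÷ 0.00641667 = 219.74 s
D = 148.9 mm = 0.1489 m;  h = 2.02 mm = 0.00202 m
Allowable rise: ΔT_a = T_lim − T_in = 358.7 − 245.2 = 113.5 K
Invert ΔT = ηγ̇²t_res/(ρcp) for γ̇: γ̇_max² = ΔT_a ρ cp / (η t_res) = 113.5·1258·2575 / (250·219.74) = 6692.74 s⁻²
γ̇_max = √6692.74 = 81.8092 s⁻¹
N_max = γ̇_max h / (πD) = 81.8092·0.00202/(π·0.1489) = 0.353272 rev/s → ×60 = 21.1963 rpm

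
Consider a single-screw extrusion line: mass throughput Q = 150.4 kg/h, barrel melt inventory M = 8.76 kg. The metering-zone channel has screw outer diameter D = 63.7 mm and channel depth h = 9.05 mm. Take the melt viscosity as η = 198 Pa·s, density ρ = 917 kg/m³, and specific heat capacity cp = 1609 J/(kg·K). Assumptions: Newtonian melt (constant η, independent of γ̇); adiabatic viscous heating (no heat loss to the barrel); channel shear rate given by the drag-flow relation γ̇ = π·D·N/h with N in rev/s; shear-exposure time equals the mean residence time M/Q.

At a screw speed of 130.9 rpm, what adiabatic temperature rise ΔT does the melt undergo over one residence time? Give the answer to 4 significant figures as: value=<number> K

value=65.49 K

Q_s = Q / 3600 = 150.4 / 3600 = 0.0417778 kg/s
Mean residence time: t_res = M/Q_s = 8.76 kg / 0.0417778 kg/s = 209.681 s
D = 63.7 mm = 0.0637 m;  h = 9.05 mm = 0.00905 m;  N = 130.9 rpm / 60 = 2.18167 rev/s
Shear rate: γ̇ = πDN/h = π·0.0637·2.18167/0.00905 = 48.2424 s⁻¹
ΔT = η·γ̇²·t_res / (ρ·cp) = 198 · (48.2424)² · 209.681 / (917 · 1609) = 65.4873 K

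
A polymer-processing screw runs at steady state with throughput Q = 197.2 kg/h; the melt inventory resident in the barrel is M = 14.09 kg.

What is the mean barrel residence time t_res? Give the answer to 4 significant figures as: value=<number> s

Q_s = Q / 3600 = 197.2 / 3600 = 0.0547778 kg/s
t_res = M / Q_s = 14.09 ÷ 0.0547778 = 257.221 s

value=257.2 s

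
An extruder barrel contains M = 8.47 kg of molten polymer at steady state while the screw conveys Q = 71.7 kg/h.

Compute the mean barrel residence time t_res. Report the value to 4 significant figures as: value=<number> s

Throughput in SI: Q_s = 71.7 kg/h ÷ 3600 s/h = 0.0199167 kg/s
Mean residence time: t_res = M/Q_s = 8.47 kg / 0.0199167 kg/s = 425.272 s

value=425.3 s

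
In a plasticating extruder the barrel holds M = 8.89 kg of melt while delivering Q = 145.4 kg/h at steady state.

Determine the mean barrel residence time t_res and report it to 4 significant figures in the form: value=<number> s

Q_s = Q / 3600 = 145.4 / 3600 = 0.0403889 kg/s
Mean residence time: t_res = M/Q_s = 8.89 kg / 0.0403889 kg/s = 220.11 s

value=220.1 s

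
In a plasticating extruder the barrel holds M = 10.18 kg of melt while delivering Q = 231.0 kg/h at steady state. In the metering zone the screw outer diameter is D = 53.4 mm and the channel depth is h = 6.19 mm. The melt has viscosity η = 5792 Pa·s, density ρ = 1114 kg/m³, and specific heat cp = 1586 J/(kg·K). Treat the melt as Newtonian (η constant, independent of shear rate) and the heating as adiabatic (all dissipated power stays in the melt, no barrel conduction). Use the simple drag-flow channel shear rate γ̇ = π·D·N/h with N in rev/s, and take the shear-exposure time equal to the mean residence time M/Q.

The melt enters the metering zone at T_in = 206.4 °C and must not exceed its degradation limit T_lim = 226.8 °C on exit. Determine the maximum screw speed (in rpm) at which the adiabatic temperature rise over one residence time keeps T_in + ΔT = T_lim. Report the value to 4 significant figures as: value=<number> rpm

value=13.87 rpm

Q_s = Q / 3600 = 231.0 / 3600 = 0.0641667 kg/s
t_res = M / Q_s = 10.18 ÷ 0.0641667 = 158.649 s
D = 53.4 mm = 0.0534 m;  h = 6.19 mm = 0.00619 m
ΔT_a = T_lim − T_in = 226.8 °C − 206.4 °C = 20.4 K
γ̇_max² = ΔT_a·ρ·cp/(η·t_res) = 20.4·1114·1586/(5792·158.649) = 39.224 s⁻²
Take the square root: γ̇_max = √(39.224) = 6.26291 s⁻¹
Solve γ̇ = πDN/h for N: N_max = γ̇_max·h/(π·D) = 6.26291 × 0.00619 / (π × 0.0534) = 0.231087 rev/s = 13.8652 rpm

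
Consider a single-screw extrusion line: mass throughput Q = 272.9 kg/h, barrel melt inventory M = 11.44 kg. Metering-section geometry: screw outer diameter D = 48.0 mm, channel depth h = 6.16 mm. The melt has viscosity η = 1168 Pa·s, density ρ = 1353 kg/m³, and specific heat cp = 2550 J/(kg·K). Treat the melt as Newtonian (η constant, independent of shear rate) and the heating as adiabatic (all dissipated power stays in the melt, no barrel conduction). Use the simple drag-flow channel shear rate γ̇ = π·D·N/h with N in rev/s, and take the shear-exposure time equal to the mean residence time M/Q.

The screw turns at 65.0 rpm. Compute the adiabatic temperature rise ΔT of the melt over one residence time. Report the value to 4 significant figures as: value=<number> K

value=35.93 K

Q_s = Q / 3600 = 272.9 / 3600 = 0.0758056 kg/s
Mean residence time: t_res = M/Q_s = 11.44 kg / 0.0758056 kg/s = 150.912 s
Geometry in metres: D = 48.0 mm → 0.048 m, h = 6.16 mm → 0.00616 m; screw speed N = 65.0 rpm = 1.08333 rev/s
Shear rate: γ̇ = πDN/h = π·0.048·1.08333/0.00616 = 26.5199 s⁻¹
Adiabatic rise: ΔT = η γ̇² t_res / (ρ cp) = 1168·(26.5199)²·150.912 / (1353·2550) = 35.9315 K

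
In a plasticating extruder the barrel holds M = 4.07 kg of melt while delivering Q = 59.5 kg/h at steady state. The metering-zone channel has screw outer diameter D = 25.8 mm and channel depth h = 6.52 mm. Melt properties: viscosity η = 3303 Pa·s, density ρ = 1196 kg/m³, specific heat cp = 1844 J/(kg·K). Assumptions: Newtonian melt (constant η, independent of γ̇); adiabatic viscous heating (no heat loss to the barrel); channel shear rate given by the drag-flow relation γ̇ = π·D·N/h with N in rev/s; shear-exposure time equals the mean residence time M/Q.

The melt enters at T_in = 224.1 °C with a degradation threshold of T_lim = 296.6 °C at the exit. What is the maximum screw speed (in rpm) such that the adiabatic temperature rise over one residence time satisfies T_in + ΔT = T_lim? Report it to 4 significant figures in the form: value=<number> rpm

value=67.67 rpm

Throughput in SI: Q_s = 59.5 kg/h ÷ 3600 s/h = 0.0165278 kg/s
t_res = M / Q_s = 4.07 ÷ 0.0165278 = 246.252 s
Convert to metres: D = 0.0258 m, h = 0.00652 m
Allowable rise: ΔT_a = T_lim − T_in = 296.6 − 224.1 = 72.5 K
γ̇_max² = ΔT_a·ρ·cp / (η·t_res) = [72.5 × 1196 × 1844] / [3303 × 246.252] = 196.581 s⁻²
γ̇_max = √196.581 = 14.0207 s⁻¹
N_max = γ̇_max h / (πD) = 14.0207·0.00652/(π·0.0258) = 1.12784 rev/s → ×60 = 67.6706 rpm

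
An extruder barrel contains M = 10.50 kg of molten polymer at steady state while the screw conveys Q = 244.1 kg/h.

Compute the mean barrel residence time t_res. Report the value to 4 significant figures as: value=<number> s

value=154.9 s

Convert throughput: Q = 244.1 kg/h = 244.1/3600 = 0.0678056 kg/s
t_res = M / Q_s = 10.50 ÷ 0.0678056 = 154.855 s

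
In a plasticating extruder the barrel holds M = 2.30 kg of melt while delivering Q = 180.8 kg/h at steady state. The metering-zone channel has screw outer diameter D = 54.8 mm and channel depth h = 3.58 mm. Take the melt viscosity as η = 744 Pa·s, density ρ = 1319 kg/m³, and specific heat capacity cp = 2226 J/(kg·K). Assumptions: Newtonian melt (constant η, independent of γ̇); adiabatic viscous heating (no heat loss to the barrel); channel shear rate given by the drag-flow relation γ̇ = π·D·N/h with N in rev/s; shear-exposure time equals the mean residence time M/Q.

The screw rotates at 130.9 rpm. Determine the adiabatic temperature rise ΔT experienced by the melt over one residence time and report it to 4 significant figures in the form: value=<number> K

value=127.7 K

Throughput in SI: Q_s = 180.8 kg/h ÷ 3600 s/h = 0.0502222 kg/s
t_res = M / Q_s = 2.30 / 0.0502222 = 45.7965 s
Convert to SI: D = 0.0548 m, h = 0.00358 m, N = 130.9/60 = 2.18167 rev/s
γ̇ = π D N / h = (π)(0.0548)(2.18167) / 0.00358 = 104.915 s⁻¹
Adiabatic rise: ΔT = η γ̇² t_res / (ρ cp) = 744·(104.915)²·45.7965 / (1319·2226) = 127.734 K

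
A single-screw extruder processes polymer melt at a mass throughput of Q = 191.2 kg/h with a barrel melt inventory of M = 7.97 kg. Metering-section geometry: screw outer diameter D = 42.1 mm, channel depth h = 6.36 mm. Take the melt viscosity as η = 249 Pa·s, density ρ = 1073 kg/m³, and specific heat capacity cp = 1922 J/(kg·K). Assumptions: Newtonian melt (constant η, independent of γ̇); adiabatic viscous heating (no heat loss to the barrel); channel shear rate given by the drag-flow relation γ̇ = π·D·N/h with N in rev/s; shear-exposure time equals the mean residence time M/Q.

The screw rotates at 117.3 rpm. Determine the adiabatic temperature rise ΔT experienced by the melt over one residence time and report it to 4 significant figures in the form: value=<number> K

value=29.95 K

Convert throughput: Q = 191.2 kg/h = 191.2/3600 = 0.0531111 kg/s
Mean residence time: t_res = M/Q_s = 7.97 kg / 0.0531111 kg/s = 150.063 s
Geometry in metres: D = 42.1 mm → 0.0421 m, h = 6.36 mm → 0.00636 m; screw speed N = 117.3 rpm = 1.955 rev/s
γ̇ = π·D·N / h = π · 0.0421 · 1.955 / 0.00636 = 40.6557 s⁻¹
ΔT = η·γ̇²·t_res/(ρ·cp) = [249 × 40.6557² × 150.063] / [1073 × 1922] = 29.9476 K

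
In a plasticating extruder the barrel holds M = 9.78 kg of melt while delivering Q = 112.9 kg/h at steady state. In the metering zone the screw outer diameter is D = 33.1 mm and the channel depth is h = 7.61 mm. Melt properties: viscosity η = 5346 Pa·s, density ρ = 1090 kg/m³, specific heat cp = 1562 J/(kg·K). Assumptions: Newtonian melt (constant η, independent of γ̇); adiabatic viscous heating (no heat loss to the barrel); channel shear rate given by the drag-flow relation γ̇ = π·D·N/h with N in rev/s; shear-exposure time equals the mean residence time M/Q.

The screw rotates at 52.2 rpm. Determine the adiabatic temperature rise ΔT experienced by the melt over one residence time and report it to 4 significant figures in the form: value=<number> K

Convert throughput: Q = 112.9 kg/h = 112.9/3600 = 0.0313611 kg/s
t_res = M / Q_s = 9.78 / 0.0313611 = 311.851 s
Geometry in metres: D = 33.1 mm → 0.0331 m, h = 7.61 mm → 0.00761 m; screw speed N = 52.2 rpm = 0.87 rev/s
γ̇ = π·D·N / h = π · 0.0331 · 0.87 / 0.00761 = 11.8881 s⁻¹
ΔT = η·γ̇²·t_res / (ρ·cp) = 5346 · (11.8881)² · 311.851 / (1090 · 1562) = 138.387 K

value=138.4 K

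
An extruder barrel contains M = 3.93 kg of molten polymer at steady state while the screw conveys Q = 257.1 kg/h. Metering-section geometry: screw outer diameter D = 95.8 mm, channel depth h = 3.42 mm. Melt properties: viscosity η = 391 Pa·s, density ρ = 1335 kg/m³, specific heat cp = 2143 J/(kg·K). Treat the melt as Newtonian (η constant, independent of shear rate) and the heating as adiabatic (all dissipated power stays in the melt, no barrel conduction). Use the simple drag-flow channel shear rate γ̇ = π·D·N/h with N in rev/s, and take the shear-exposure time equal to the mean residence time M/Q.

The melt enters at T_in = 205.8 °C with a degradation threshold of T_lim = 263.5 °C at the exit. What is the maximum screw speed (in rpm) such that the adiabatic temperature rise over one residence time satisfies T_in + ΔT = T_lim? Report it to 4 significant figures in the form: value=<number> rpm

Convert throughput: Q = 257.1 kg/h = 257.1/3600 = 0.0714167 kg/s
Mean residence time: t_res = M/Q_s = 3.93 kg / 0.0714167 kg/s = 55.0292 s
Convert to metres: D = 0.0958 m, h = 0.00342 m
Allowable rise: ΔT_a = T_lim − T_in = 263.5 − 205.8 = 57.7 K
γ̇_max² = ΔT_a·ρ·cp / (η·t_res) = [57.7 × 1335 × 2143] / [391 × 55.0292] = 7672.02 s⁻²
γ̇_max = sqrt(7672.02) = 87.59 s⁻¹
N_max = γ̇_max·h / (π·D) = 87.59 · 0.00342 / (π · 0.0958) = 0.995326 rev/s = 59.7196 rpm

value=59.72 rpm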